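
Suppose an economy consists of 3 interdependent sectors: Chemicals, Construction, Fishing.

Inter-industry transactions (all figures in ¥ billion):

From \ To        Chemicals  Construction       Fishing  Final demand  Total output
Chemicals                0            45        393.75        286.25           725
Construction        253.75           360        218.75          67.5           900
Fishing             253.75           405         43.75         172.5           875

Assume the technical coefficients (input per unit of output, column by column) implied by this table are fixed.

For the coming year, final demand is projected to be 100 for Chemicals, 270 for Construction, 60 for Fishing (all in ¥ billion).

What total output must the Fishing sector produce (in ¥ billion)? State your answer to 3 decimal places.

Technical coefficients a_ij = z_ij / X_j:
  a_11 = 0/725 = 0.00, a_21 = 253.75/725 = 0.35, a_31 = 253.75/725 = 0.35
  a_12 = 45/900 = 0.05, a_22 = 360/900 = 0.40, a_32 = 405/900 = 0.45
  a_13 = 393.75/875 = 0.45, a_23 = 218.75/875 = 0.25, a_33 = 43.75/875 = 0.05
I − A =
  [   1.00    -0.05    -0.45]
  [  -0.35     0.60    -0.25]
  [  -0.35    -0.45     0.95]
Cofactors of I−A, C_ij = (−1)^(i+j)·(minor ij) (rows/columns in the sector order above):
  C_11 = (0.60)(0.95) − (-0.25)(-0.45) = 0.4575
  C_12 = −[(-0.35)(0.95) − (-0.25)(-0.35)] = 0.4200
  C_13 = (-0.35)(-0.45) − (0.60)(-0.35) = 0.3675
  C_21 = −[(-0.05)(0.95) − (-0.45)(-0.45)] = 0.2500
  C_22 = (1.00)(0.95) − (-0.45)(-0.35) = 0.7925
  C_23 = −[(1.00)(-0.45) − (-0.05)(-0.35)] = 0.4675
  C_31 = (-0.05)(-0.25) − (-0.45)(0.60) = 0.2825
  C_32 = −[(1.00)(-0.25) − (-0.45)(-0.35)] = 0.4075
  C_33 = (1.00)(0.60) − (-0.05)(-0.35) = 0.5825
det(I−A) = Σ_j (I−A)_1j·C_1j = (1.00)(0.4575) + (-0.05)(0.4200) + (-0.45)(0.3675) = 0.271125
adj(I−A) = Cᵀ =
  [ 0.4575   0.2500   0.2825]
  [ 0.4200   0.7925   0.4075]
  [ 0.3675   0.4675   0.5825]
(I − A)⁻¹ = adj(I−A) / det(I−A) ≈
  [   1.6874     0.9221     1.0420]
  [   1.5491     2.9230     1.5030]
  [   1.3555     1.7243     2.1485]
x = (I − A)⁻¹ d = adj(I−A)·d / det(I−A), with det(I−A) = 0.271125:
  x_1 = (0.4575·100 + 0.2500·270 + 0.2825·60) / 0.271125 = 130.20 / 0.271125 ≈ 480.221
  x_2 = (0.4200·100 + 0.7925·270 + 0.4075·60) / 0.271125 = 280.425 / 0.271125 ≈ 1034.302
  x_3 = (0.3675·100 + 0.4675·270 + 0.5825·60) / 0.271125 = 197.925 / 0.271125 ≈ 730.014

x_3 = 730.014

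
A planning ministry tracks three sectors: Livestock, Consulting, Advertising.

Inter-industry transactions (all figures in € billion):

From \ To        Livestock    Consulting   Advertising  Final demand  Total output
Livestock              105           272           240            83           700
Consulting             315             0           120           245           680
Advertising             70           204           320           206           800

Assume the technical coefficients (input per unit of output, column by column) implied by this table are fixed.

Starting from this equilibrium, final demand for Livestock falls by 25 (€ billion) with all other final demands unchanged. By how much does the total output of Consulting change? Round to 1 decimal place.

Δx_2 = -24.8

Technical coefficients a_ij = z_ij / X_j:
  a_11 = 105/700 = 0.15, a_21 = 315/700 = 0.45, a_31 = 70/700 = 0.10
  a_12 = 272/680 = 0.40, a_22 = 0/680 = 0.00, a_32 = 204/680 = 0.30
  a_13 = 240/800 = 0.30, a_23 = 120/800 = 0.15, a_33 = 320/800 = 0.40
I − A =
  [   0.85    -0.40    -0.30]
  [  -0.45     1.00    -0.15]
  [  -0.10    -0.30     0.60]
Cofactors of I−A, C_ij = (−1)^(i+j)·(minor ij) (rows/columns in the sector order above):
  C_11 = (1.00)(0.60) − (-0.15)(-0.30) = 0.5550
  C_12 = −[(-0.45)(0.60) − (-0.15)(-0.10)] = 0.2850
  C_13 = (-0.45)(-0.30) − (1.00)(-0.10) = 0.2350
  C_21 = −[(-0.40)(0.60) − (-0.30)(-0.30)] = 0.3300
  C_22 = (0.85)(0.60) − (-0.30)(-0.10) = 0.4800
  C_23 = −[(0.85)(-0.30) − (-0.40)(-0.10)] = 0.2950
  C_31 = (-0.40)(-0.15) − (-0.30)(1.00) = 0.3600
  C_32 = −[(0.85)(-0.15) − (-0.30)(-0.45)] = 0.2625
  C_33 = (0.85)(1.00) − (-0.40)(-0.45) = 0.6700
det(I−A) = Σ_j (I−A)_1j·C_1j = (0.85)(0.5550) + (-0.40)(0.2850) + (-0.30)(0.2350) = 0.28725
adj(I−A) = Cᵀ =
  [ 0.5550   0.3300   0.3600]
  [ 0.2850   0.4800   0.2625]
  [ 0.2350   0.2950   0.6700]
(I − A)⁻¹ = adj(I−A) / det(I−A) ≈
  [   1.9321     1.1488     1.2533]
  [   0.9922     1.6710     0.9138]
  [   0.8181     1.0270     2.3325]
Δx = (I − A)⁻¹ Δd with Δd having -25 in the Livestock component and 0 elsewhere.
So Δx_2 = L_21 · (-25), where L_21 = adj(I−A)_21 / det(I−A) = 0.2850 / 0.28725.
Δx_2 = 0.2850 × (-25) / 0.28725 = -7.125 / 0.28725 ≈ -24.8.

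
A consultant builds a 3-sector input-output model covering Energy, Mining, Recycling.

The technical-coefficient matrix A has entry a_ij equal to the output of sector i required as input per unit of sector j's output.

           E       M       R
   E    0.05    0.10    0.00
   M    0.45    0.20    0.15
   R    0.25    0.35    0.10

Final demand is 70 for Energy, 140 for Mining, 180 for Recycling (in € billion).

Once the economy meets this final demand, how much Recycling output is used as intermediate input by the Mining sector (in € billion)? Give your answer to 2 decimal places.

I − A =
  [   0.95    -0.10     0.00]
  [  -0.45     0.80    -0.15]
  [  -0.25    -0.35     0.90]
Cofactors of I−A, C_ij = (−1)^(i+j)·(minor ij) (rows/columns in the sector order above):
  C_11 = (0.80)(0.90) − (-0.15)(-0.35) = 0.6675
  C_12 = −[(-0.45)(0.90) − (-0.15)(-0.25)] = 0.4425
  C_13 = (-0.45)(-0.35) − (0.80)(-0.25) = 0.3575
  C_21 = −[(-0.10)(0.90) − (0.00)(-0.35)] = 0.0900
  C_22 = (0.95)(0.90) − (0.00)(-0.25) = 0.8550
  C_23 = −[(0.95)(-0.35) − (-0.10)(-0.25)] = 0.3575
  C_31 = (-0.10)(-0.15) − (0.00)(0.80) = 0.0150
  C_32 = −[(0.95)(-0.15) − (0.00)(-0.45)] = 0.1425
  C_33 = (0.95)(0.80) − (-0.10)(-0.45) = 0.7150
det(I−A) = Σ_j (I−A)_1j·C_1j = (0.95)(0.6675) + (-0.10)(0.4425) + (0.00)(0.3575) = 0.589875
adj(I−A) = Cᵀ =
  [ 0.6675   0.0900   0.0150]
  [ 0.4425   0.8550   0.1425]
  [ 0.3575   0.3575   0.7150]
(I − A)⁻¹ = adj(I−A) / det(I−A) ≈
  [   1.1316     0.1526     0.0254]
  [   0.7502     1.4495     0.2416]
  [   0.6061     0.6061     1.2121]
First solve x = (I − A)⁻¹ d = adj(I−A)·d / det(I−A); in particular x_M = (0.4425·70 + 0.8550·140 + 0.1425·180) / 0.589875 = 176.325 / 0.589875 ≈ 298.9193.
Intermediate flow from R to M: z_RM = a_RM · x_M = 0.35 × 176.325 / 0.589875 = 61.71375 / 0.589875 ≈ 104.62.

z_RM = 104.62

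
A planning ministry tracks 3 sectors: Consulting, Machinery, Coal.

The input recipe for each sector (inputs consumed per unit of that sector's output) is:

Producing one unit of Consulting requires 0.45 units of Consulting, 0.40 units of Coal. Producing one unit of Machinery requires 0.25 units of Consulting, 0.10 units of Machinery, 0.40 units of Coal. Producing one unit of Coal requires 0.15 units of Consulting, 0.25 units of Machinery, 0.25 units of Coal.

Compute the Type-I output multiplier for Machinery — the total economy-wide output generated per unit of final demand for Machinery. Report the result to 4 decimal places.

I − A =
  [   0.55    -0.25    -0.15]
  [   0.00     0.90    -0.25]
  [  -0.40    -0.40     0.75]
Cofactors of I−A, C_ij = (−1)^(i+j)·(minor ij) (rows/columns in the sector order above):
  C_11 = (0.90)(0.75) − (-0.25)(-0.40) = 0.5750
  C_12 = −[(0.00)(0.75) − (-0.25)(-0.40)] = 0.1000
  C_13 = (0.00)(-0.40) − (0.90)(-0.40) = 0.3600
  C_21 = −[(-0.25)(0.75) − (-0.15)(-0.40)] = 0.2475
  C_22 = (0.55)(0.75) − (-0.15)(-0.40) = 0.3525
  C_23 = −[(0.55)(-0.40) − (-0.25)(-0.40)] = 0.3200
  C_31 = (-0.25)(-0.25) − (-0.15)(0.90) = 0.1975
  C_32 = −[(0.55)(-0.25) − (-0.15)(0.00)] = 0.1375
  C_33 = (0.55)(0.90) − (-0.25)(0.00) = 0.4950
det(I−A) = Σ_j (I−A)_1j·C_1j = (0.55)(0.5750) + (-0.25)(0.1000) + (-0.15)(0.3600) = 0.23725
adj(I−A) = Cᵀ =
  [ 0.5750   0.2475   0.1975]
  [ 0.1000   0.3525   0.1375]
  [ 0.3600   0.3200   0.4950]
(I − A)⁻¹ = adj(I−A) / det(I−A) ≈
  [   2.42360     1.04320     0.83246]
  [   0.42150     1.48577     0.57956]
  [   1.51739     1.34879     2.08641]
The output multiplier for sector j is the column-j sum of the Leontief inverse (I − A)⁻¹ = adj(I−A) / det(I−A).
Column 2 of adj(I−A): (0.2475, 0.3525, 0.3200); det(I−A) = 0.23725.
m_2 = (0.2475 + 0.3525 + 0.3200) / 0.23725 = 0.92 / 0.23725 ≈ 3.8778.

m_2 = 3.8778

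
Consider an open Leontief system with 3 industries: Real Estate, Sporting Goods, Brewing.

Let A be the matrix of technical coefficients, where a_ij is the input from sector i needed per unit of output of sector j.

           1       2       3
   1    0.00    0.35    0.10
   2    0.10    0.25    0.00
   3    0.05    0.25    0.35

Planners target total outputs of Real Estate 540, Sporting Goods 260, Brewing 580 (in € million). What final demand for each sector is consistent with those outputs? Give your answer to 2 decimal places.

I − A =
  [   1.00    -0.35    -0.10]
  [  -0.10     0.75     0.00]
  [  -0.05    -0.25     0.65]
d = (I − A) x:
  d_1 = (+1.00)·540 + (-0.35)·260 + (-0.10)·580 = 391.00
  d_2 = (-0.10)·540 + (+0.75)·260 + (+0.00)·580 = 141.00
  d_3 = (-0.05)·540 + (-0.25)·260 + (+0.65)·580 = 285.00

d_1 = 391.00, d_2 = 141.00, d_3 = 285.00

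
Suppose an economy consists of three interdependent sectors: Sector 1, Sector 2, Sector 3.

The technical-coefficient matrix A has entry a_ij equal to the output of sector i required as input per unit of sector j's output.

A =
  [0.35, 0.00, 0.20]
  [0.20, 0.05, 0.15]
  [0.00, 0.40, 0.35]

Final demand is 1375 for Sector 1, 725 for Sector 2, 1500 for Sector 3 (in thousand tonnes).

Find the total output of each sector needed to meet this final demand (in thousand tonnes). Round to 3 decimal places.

I − A =
  [   0.65     0.00    -0.20]
  [  -0.20     0.95    -0.15]
  [   0.00    -0.40     0.65]
Cofactors of I−A, C_ij = (−1)^(i+j)·(minor ij) (rows/columns in the sector order above):
  C_11 = (0.95)(0.65) − (-0.15)(-0.40) = 0.5575
  C_12 = −[(-0.20)(0.65) − (-0.15)(0.00)] = 0.1300
  C_13 = (-0.20)(-0.40) − (0.95)(0.00) = 0.0800
  C_21 = −[(0.00)(0.65) − (-0.20)(-0.40)] = 0.0800
  C_22 = (0.65)(0.65) − (-0.20)(0.00) = 0.4225
  C_23 = −[(0.65)(-0.40) − (0.00)(0.00)] = 0.2600
  C_31 = (0.00)(-0.15) − (-0.20)(0.95) = 0.1900
  C_32 = −[(0.65)(-0.15) − (-0.20)(-0.20)] = 0.1375
  C_33 = (0.65)(0.95) − (0.00)(-0.20) = 0.6175
det(I−A) = Σ_j (I−A)_1j·C_1j = (0.65)(0.5575) + (0.00)(0.1300) + (-0.20)(0.0800) = 0.346375
adj(I−A) = Cᵀ =
  [ 0.5575   0.0800   0.1900]
  [ 0.1300   0.4225   0.1375]
  [ 0.0800   0.2600   0.6175]
(I − A)⁻¹ = adj(I−A) / det(I−A) ≈
  [   1.6095     0.2310     0.5485]
  [   0.3753     1.2198     0.3970]
  [   0.2310     0.7506     1.7827]
x = (I − A)⁻¹ d = adj(I−A)·d / det(I−A), with det(I−A) = 0.346375:
  x_1 = (0.5575·1375 + 0.0800·725 + 0.1900·1500) / 0.346375 = 1109.5625 / 0.346375 ≈ 3203.356
  x_2 = (0.1300·1375 + 0.4225·725 + 0.1375·1500) / 0.346375 = 691.3125 / 0.346375 ≈ 1995.850
  x_3 = (0.0800·1375 + 0.2600·725 + 0.6175·1500) / 0.346375 = 1224.75 / 0.346375 ≈ 3535.908

x_1 = 3203.356, x_2 = 1995.850, x_3 = 3535.908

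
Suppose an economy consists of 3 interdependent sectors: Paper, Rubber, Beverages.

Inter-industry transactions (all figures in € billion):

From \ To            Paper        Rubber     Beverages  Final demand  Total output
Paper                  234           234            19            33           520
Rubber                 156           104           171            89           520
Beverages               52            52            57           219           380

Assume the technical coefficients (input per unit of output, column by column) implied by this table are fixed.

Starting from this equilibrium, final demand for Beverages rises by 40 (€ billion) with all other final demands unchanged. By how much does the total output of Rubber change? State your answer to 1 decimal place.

Δx_R = 50.3

Technical coefficients a_ij = z_ij / X_j:
  a_PP = 234/520 = 0.45, a_RP = 156/520 = 0.30, a_BP = 52/520 = 0.10
  a_PR = 234/520 = 0.45, a_RR = 104/520 = 0.20, a_BR = 52/520 = 0.10
  a_PB = 19/380 = 0.05, a_RB = 171/380 = 0.45, a_BB = 57/380 = 0.15
I − A =
  [   0.55    -0.45    -0.05]
  [  -0.30     0.80    -0.45]
  [  -0.10    -0.10     0.85]
Cofactors of I−A, C_ij = (−1)^(i+j)·(minor ij) (rows/columns in the sector order above):
  C_11 = (0.80)(0.85) − (-0.45)(-0.10) = 0.6350
  C_12 = −[(-0.30)(0.85) − (-0.45)(-0.10)] = 0.3000
  C_13 = (-0.30)(-0.10) − (0.80)(-0.10) = 0.1100
  C_21 = −[(-0.45)(0.85) − (-0.05)(-0.10)] = 0.3875
  C_22 = (0.55)(0.85) − (-0.05)(-0.10) = 0.4625
  C_23 = −[(0.55)(-0.10) − (-0.45)(-0.10)] = 0.1000
  C_31 = (-0.45)(-0.45) − (-0.05)(0.80) = 0.2425
  C_32 = −[(0.55)(-0.45) − (-0.05)(-0.30)] = 0.2625
  C_33 = (0.55)(0.80) − (-0.45)(-0.30) = 0.3050
det(I−A) = Σ_j (I−A)_1j·C_1j = (0.55)(0.6350) + (-0.45)(0.3000) + (-0.05)(0.1100) = 0.20875
adj(I−A) = Cᵀ =
  [ 0.6350   0.3875   0.2425]
  [ 0.3000   0.4625   0.2625]
  [ 0.1100   0.1000   0.3050]
(I − A)⁻¹ = adj(I−A) / det(I−A) ≈
  [   3.0419     1.8563     1.1617]
  [   1.4371     2.2156     1.2575]
  [   0.5269     0.4790     1.4611]
Δx = (I − A)⁻¹ Δd with Δd having +40 in the Beverages component and 0 elsewhere.
So Δx_R = L_RB · (+40), where L_RB = adj(I−A)_RB / det(I−A) = 0.2625 / 0.20875.
Δx_R = 0.2625 × (+40) / 0.20875 = 10.50 / 0.20875 ≈ 50.3.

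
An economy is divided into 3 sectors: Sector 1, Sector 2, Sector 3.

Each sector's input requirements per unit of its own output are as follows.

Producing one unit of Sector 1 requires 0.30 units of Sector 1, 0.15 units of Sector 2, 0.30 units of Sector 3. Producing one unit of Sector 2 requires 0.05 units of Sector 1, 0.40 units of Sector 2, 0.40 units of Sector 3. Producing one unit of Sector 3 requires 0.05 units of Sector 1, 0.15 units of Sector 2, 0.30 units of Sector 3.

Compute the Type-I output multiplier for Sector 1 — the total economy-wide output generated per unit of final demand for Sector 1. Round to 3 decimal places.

I − A =
  [   0.70    -0.05    -0.05]
  [  -0.15     0.60    -0.15]
  [  -0.30    -0.40     0.70]
Cofactors of I−A, C_ij = (−1)^(i+j)·(minor ij) (rows/columns in the sector order above):
  C_11 = (0.60)(0.70) − (-0.15)(-0.40) = 0.3600
  C_12 = −[(-0.15)(0.70) − (-0.15)(-0.30)] = 0.1500
  C_13 = (-0.15)(-0.40) − (0.60)(-0.30) = 0.2400
  C_21 = −[(-0.05)(0.70) − (-0.05)(-0.40)] = 0.0550
  C_22 = (0.70)(0.70) − (-0.05)(-0.30) = 0.4750
  C_23 = −[(0.70)(-0.40) − (-0.05)(-0.30)] = 0.2950
  C_31 = (-0.05)(-0.15) − (-0.05)(0.60) = 0.0375
  C_32 = −[(0.70)(-0.15) − (-0.05)(-0.15)] = 0.1125
  C_33 = (0.70)(0.60) − (-0.05)(-0.15) = 0.4125
det(I−A) = Σ_j (I−A)_1j·C_1j = (0.70)(0.3600) + (-0.05)(0.1500) + (-0.05)(0.2400) = 0.2325
adj(I−A) = Cᵀ =
  [ 0.3600   0.0550   0.0375]
  [ 0.1500   0.4750   0.1125]
  [ 0.2400   0.2950   0.4125]
(I − A)⁻¹ = adj(I−A) / det(I−A) ≈
  [   1.5484     0.2366     0.1613]
  [   0.6452     2.0430     0.4839]
  [   1.0323     1.2688     1.7742]
The output multiplier for sector j is the column-j sum of the Leontief inverse (I − A)⁻¹ = adj(I−A) / det(I−A).
Column 1 of adj(I−A): (0.3600, 0.1500, 0.2400); det(I−A) = 0.2325.
m_1 = (0.3600 + 0.1500 + 0.2400) / 0.2325 = 0.75 / 0.2325 ≈ 3.226.

m_1 = 3.226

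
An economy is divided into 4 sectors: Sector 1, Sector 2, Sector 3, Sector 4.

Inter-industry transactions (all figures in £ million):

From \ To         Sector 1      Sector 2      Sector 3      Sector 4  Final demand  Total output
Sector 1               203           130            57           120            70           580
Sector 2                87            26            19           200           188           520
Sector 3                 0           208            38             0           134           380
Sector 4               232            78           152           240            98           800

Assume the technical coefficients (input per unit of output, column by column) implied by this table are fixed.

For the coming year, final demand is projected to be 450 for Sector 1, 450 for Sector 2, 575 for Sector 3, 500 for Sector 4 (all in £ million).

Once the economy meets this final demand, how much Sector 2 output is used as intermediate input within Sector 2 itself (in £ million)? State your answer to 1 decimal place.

z_22 = 91.7

Technical coefficients a_ij = z_ij / X_j:
  a_11 = 203/580 = 0.35, a_21 = 87/580 = 0.15, a_31 = 0/580 = 0.00, a_41 = 232/580 = 0.40
  a_12 = 130/520 = 0.25, a_22 = 26/520 = 0.05, a_32 = 208/520 = 0.40, a_42 = 78/520 = 0.15
  a_13 = 57/380 = 0.15, a_23 = 19/380 = 0.05, a_33 = 38/380 = 0.10, a_43 = 152/380 = 0.40
  a_14 = 120/800 = 0.15, a_24 = 200/800 = 0.25, a_34 = 0/800 = 0.00, a_44 = 240/800 = 0.30
I − A =
  [   0.65    -0.25    -0.15    -0.15]
  [  -0.15     0.95    -0.05    -0.25]
  [   0.00    -0.40     0.90     0.00]
  [  -0.40    -0.15    -0.40     0.70]
Compute the cofactors C_ij = (−1)^(i+j)·(3×3 minor ij) of I−A; the adjugate is their transpose:
adj(I−A) = Cᵀ =
  [ 0.51075   0.24375   0.18600   0.19650]
  [ 0.18450   0.35550   0.12450   0.16650]
  [ 0.08200   0.15800   0.29625   0.07400]
  [ 0.37825   0.30575   0.30225   0.50000]
det(I−A) = Σ_j (I−A)_1j·C_1j = (0.65)(0.51075) + (-0.25)(0.18450) + (-0.15)(0.08200) + (-0.15)(0.37825) = 0.216825
(I − A)⁻¹ = adj(I−A) / det(I−A) ≈
  [   2.3556     1.1242     0.8578     0.9063]
  [   0.8509     1.6396     0.5742     0.7679]
  [   0.3782     0.7287     1.3663     0.3413]
  [   1.7445     1.4101     1.3940     2.3060]
First solve x = (I − A)⁻¹ d = adj(I−A)·d / det(I−A); in particular x_2 = (0.18450·450 + 0.35550·450 + 0.12450·575 + 0.16650·500) / 0.216825 = 397.8375 / 0.216825 ≈ 1834.832.
Intermediate flow from 2 to 2: z_22 = a_22 · x_2 = 0.05 × 397.8375 / 0.216825 = 19.891875 / 0.216825 ≈ 91.7.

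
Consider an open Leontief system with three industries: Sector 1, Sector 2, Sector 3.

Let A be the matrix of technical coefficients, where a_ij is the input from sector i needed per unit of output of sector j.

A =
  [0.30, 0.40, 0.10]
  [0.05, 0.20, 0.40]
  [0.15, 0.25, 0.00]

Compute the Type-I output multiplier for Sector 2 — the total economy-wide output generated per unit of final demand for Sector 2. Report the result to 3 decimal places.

I − A =
  [   0.70    -0.40    -0.10]
  [  -0.05     0.80    -0.40]
  [  -0.15    -0.25     1.00]
Cofactors of I−A, C_ij = (−1)^(i+j)·(minor ij) (rows/columns in the sector order above):
  C_11 = (0.80)(1.00) − (-0.40)(-0.25) = 0.7000
  C_12 = −[(-0.05)(1.00) − (-0.40)(-0.15)] = 0.1100
  C_13 = (-0.05)(-0.25) − (0.80)(-0.15) = 0.1325
  C_21 = −[(-0.40)(1.00) − (-0.10)(-0.25)] = 0.4250
  C_22 = (0.70)(1.00) − (-0.10)(-0.15) = 0.6850
  C_23 = −[(0.70)(-0.25) − (-0.40)(-0.15)] = 0.2350
  C_31 = (-0.40)(-0.40) − (-0.10)(0.80) = 0.2400
  C_32 = −[(0.70)(-0.40) − (-0.10)(-0.05)] = 0.2850
  C_33 = (0.70)(0.80) − (-0.40)(-0.05) = 0.5400
det(I−A) = Σ_j (I−A)_1j·C_1j = (0.70)(0.7000) + (-0.40)(0.1100) + (-0.10)(0.1325) = 0.43275
adj(I−A) = Cᵀ =
  [ 0.7000   0.4250   0.2400]
  [ 0.1100   0.6850   0.2850]
  [ 0.1325   0.2350   0.5400]
(I − A)⁻¹ = adj(I−A) / det(I−A) ≈
  [   1.6176     0.9821     0.5546]
  [   0.2542     1.5829     0.6586]
  [   0.3062     0.5430     1.2478]
The output multiplier for sector j is the column-j sum of the Leontief inverse (I − A)⁻¹ = adj(I−A) / det(I−A).
Column 2 of adj(I−A): (0.4250, 0.6850, 0.2350); det(I−A) = 0.43275.
m_2 = (0.4250 + 0.6850 + 0.2350) / 0.43275 = 1.345 / 0.43275 ≈ 3.108.

m_2 = 3.108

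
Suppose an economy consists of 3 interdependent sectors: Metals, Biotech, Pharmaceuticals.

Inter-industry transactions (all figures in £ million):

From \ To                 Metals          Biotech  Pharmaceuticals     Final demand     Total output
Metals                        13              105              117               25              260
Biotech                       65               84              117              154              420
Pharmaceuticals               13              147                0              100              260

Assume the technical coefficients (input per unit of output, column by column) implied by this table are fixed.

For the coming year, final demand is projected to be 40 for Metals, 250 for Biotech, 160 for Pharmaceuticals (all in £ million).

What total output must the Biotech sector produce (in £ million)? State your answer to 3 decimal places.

Technical coefficients a_ij = z_ij / X_j:
  a_MM = 13/260 = 0.05, a_BM = 65/260 = 0.25, a_PM = 13/260 = 0.05
  a_MB = 105/420 = 0.25, a_BB = 84/420 = 0.20, a_PB = 147/420 = 0.35
  a_MP = 117/260 = 0.45, a_BP = 117/260 = 0.45, a_PP = 0/260 = 0.00
I − A =
  [   0.95    -0.25    -0.45]
  [  -0.25     0.80    -0.45]
  [  -0.05    -0.35     1.00]
Cofactors of I−A, C_ij = (−1)^(i+j)·(minor ij) (rows/columns in the sector order above):
  C_11 = (0.80)(1.00) − (-0.45)(-0.35) = 0.6425
  C_12 = −[(-0.25)(1.00) − (-0.45)(-0.05)] = 0.2725
  C_13 = (-0.25)(-0.35) − (0.80)(-0.05) = 0.1275
  C_21 = −[(-0.25)(1.00) − (-0.45)(-0.35)] = 0.4075
  C_22 = (0.95)(1.00) − (-0.45)(-0.05) = 0.9275
  C_23 = −[(0.95)(-0.35) − (-0.25)(-0.05)] = 0.3450
  C_31 = (-0.25)(-0.45) − (-0.45)(0.80) = 0.4725
  C_32 = −[(0.95)(-0.45) − (-0.45)(-0.25)] = 0.5400
  C_33 = (0.95)(0.80) − (-0.25)(-0.25) = 0.6975
det(I−A) = Σ_j (I−A)_1j·C_1j = (0.95)(0.6425) + (-0.25)(0.2725) + (-0.45)(0.1275) = 0.484875
adj(I−A) = Cᵀ =
  [ 0.6425   0.4075   0.4725]
  [ 0.2725   0.9275   0.5400]
  [ 0.1275   0.3450   0.6975]
(I − A)⁻¹ = adj(I−A) / det(I−A) ≈
  [   1.3251     0.8404     0.9745]
  [   0.5620     1.9129     1.1137]
  [   0.2630     0.7115     1.4385]
x = (I − A)⁻¹ d = adj(I−A)·d / det(I−A), with det(I−A) = 0.484875:
  x_M = (0.6425·40 + 0.4075·250 + 0.4725·160) / 0.484875 = 203.175 / 0.484875 ≈ 419.026
  x_B = (0.2725·40 + 0.9275·250 + 0.5400·160) / 0.484875 = 329.175 / 0.484875 ≈ 678.886
  x_P = (0.1275·40 + 0.3450·250 + 0.6975·160) / 0.484875 = 202.95 / 0.484875 ≈ 418.561

x_B = 678.886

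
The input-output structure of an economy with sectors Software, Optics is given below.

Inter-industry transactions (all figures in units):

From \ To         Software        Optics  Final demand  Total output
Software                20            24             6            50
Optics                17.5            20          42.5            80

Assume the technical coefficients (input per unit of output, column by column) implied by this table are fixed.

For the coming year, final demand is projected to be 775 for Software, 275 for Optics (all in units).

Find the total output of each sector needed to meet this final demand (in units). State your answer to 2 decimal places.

x_1 = 1923.91, x_2 = 1264.49

Technical coefficients a_ij = z_ij / X_j:
  a_11 = 20/50 = 0.40, a_21 = 17.5/50 = 0.35
  a_12 = 24/80 = 0.30, a_22 = 20/80 = 0.25
I − A =
  [   0.60    -0.30]
  [  -0.35     0.75]
det(I−A) = (0.60)(0.75) − (-0.30)(-0.35) = 0.3450
adj(I−A) = [[0.75, 0.30], [0.35, 0.60]]
(I − A)⁻¹ = adj(I−A) / det(I−A) ≈
  [   2.1739     0.8696]
  [   1.0145     1.7391]
x = (I − A)⁻¹ d = adj(I−A)·d / det(I−A), with det(I−A) = 0.3450:
  x_1 = (0.75·775 + 0.30·275) / 0.3450 = 663.75 / 0.3450 ≈ 1923.91
  x_2 = (0.35·775 + 0.60·275) / 0.3450 = 436.25 / 0.3450 ≈ 1264.49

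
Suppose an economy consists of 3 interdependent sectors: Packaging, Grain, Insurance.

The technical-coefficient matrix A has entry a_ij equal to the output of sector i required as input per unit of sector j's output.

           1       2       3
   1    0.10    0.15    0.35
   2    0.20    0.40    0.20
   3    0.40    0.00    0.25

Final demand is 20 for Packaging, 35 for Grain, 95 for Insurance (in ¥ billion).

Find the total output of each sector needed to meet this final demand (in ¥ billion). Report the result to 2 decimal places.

x_1 = 124.74, x_2 = 164.31, x_3 = 193.19

I − A =
  [   0.90    -0.15    -0.35]
  [  -0.20     0.60    -0.20]
  [  -0.40     0.00     0.75]
Cofactors of I−A, C_ij = (−1)^(i+j)·(minor ij) (rows/columns in the sector order above):
  C_11 = (0.60)(0.75) − (-0.20)(0.00) = 0.4500
  C_12 = −[(-0.20)(0.75) − (-0.20)(-0.40)] = 0.2300
  C_13 = (-0.20)(0.00) − (0.60)(-0.40) = 0.2400
  C_21 = −[(-0.15)(0.75) − (-0.35)(0.00)] = 0.1125
  C_22 = (0.90)(0.75) − (-0.35)(-0.40) = 0.5350
  C_23 = −[(0.90)(0.00) − (-0.15)(-0.40)] = 0.0600
  C_31 = (-0.15)(-0.20) − (-0.35)(0.60) = 0.2400
  C_32 = −[(0.90)(-0.20) − (-0.35)(-0.20)] = 0.2500
  C_33 = (0.90)(0.60) − (-0.15)(-0.20) = 0.5100
det(I−A) = Σ_j (I−A)_1j·C_1j = (0.90)(0.4500) + (-0.15)(0.2300) + (-0.35)(0.2400) = 0.2865
adj(I−A) = Cᵀ =
  [ 0.4500   0.1125   0.2400]
  [ 0.2300   0.5350   0.2500]
  [ 0.2400   0.0600   0.5100]
(I − A)⁻¹ = adj(I−A) / det(I−A) ≈
  [   1.5707     0.3927     0.8377]
  [   0.8028     1.8674     0.8726]
  [   0.8377     0.2094     1.7801]
x = (I − A)⁻¹ d = adj(I−A)·d / det(I−A), with det(I−A) = 0.2865:
  x_1 = (0.4500·20 + 0.1125·35 + 0.2400·95) / 0.2865 = 35.7375 / 0.2865 ≈ 124.74
  x_2 = (0.2300·20 + 0.5350·35 + 0.2500·95) / 0.2865 = 47.075 / 0.2865 ≈ 164.31
  x_3 = (0.2400·20 + 0.0600·35 + 0.5100·95) / 0.2865 = 55.35 / 0.2865 ≈ 193.19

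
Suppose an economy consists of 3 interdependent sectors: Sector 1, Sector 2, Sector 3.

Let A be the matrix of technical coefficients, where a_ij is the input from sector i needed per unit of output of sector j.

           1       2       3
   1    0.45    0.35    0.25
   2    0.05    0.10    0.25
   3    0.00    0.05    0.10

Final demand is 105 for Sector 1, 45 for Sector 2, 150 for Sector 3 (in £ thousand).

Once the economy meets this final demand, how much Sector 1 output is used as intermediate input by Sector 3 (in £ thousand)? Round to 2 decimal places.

z_13 = 43.29

I − A =
  [   0.55    -0.35    -0.25]
  [  -0.05     0.90    -0.25]
  [   0.00    -0.05     0.90]
Cofactors of I−A, C_ij = (−1)^(i+j)·(minor ij) (rows/columns in the sector order above):
  C_11 = (0.90)(0.90) − (-0.25)(-0.05) = 0.7975
  C_12 = −[(-0.05)(0.90) − (-0.25)(0.00)] = 0.0450
  C_13 = (-0.05)(-0.05) − (0.90)(0.00) = 0.0025
  C_21 = −[(-0.35)(0.90) − (-0.25)(-0.05)] = 0.3275
  C_22 = (0.55)(0.90) − (-0.25)(0.00) = 0.4950
  C_23 = −[(0.55)(-0.05) − (-0.35)(0.00)] = 0.0275
  C_31 = (-0.35)(-0.25) − (-0.25)(0.90) = 0.3125
  C_32 = −[(0.55)(-0.25) − (-0.25)(-0.05)] = 0.1500
  C_33 = (0.55)(0.90) − (-0.35)(-0.05) = 0.4775
det(I−A) = Σ_j (I−A)_1j·C_1j = (0.55)(0.7975) + (-0.35)(0.0450) + (-0.25)(0.0025) = 0.42225
adj(I−A) = Cᵀ =
  [ 0.7975   0.3275   0.3125]
  [ 0.0450   0.4950   0.1500]
  [ 0.0025   0.0275   0.4775]
(I − A)⁻¹ = adj(I−A) / det(I−A) ≈
  [   1.8887     0.7756     0.7401]
  [   0.1066     1.1723     0.3552]
  [   0.0059     0.0651     1.1308]
First solve x = (I − A)⁻¹ d = adj(I−A)·d / det(I−A); in particular x_3 = (0.0025·105 + 0.0275·45 + 0.4775·150) / 0.42225 = 73.125 / 0.42225 ≈ 173.1794.
Intermediate flow from 1 to 3: z_13 = a_13 · x_3 = 0.25 × 73.125 / 0.42225 = 18.28125 / 0.42225 ≈ 43.29.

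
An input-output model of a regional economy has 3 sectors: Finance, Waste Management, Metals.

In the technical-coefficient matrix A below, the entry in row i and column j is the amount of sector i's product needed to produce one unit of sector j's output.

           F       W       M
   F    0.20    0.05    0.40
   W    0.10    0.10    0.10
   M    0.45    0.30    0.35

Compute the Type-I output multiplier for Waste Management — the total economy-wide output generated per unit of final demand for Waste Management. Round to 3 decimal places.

m_W = 2.854

I − A =
  [   0.80    -0.05    -0.40]
  [  -0.10     0.90    -0.10]
  [  -0.45    -0.30     0.65]
Cofactors of I−A, C_ij = (−1)^(i+j)·(minor ij) (rows/columns in the sector order above):
  C_11 = (0.90)(0.65) − (-0.10)(-0.30) = 0.5550
  C_12 = −[(-0.10)(0.65) − (-0.10)(-0.45)] = 0.1100
  C_13 = (-0.10)(-0.30) − (0.90)(-0.45) = 0.4350
  C_21 = −[(-0.05)(0.65) − (-0.40)(-0.30)] = 0.1525
  C_22 = (0.80)(0.65) − (-0.40)(-0.45) = 0.3400
  C_23 = −[(0.80)(-0.30) − (-0.05)(-0.45)] = 0.2625
  C_31 = (-0.05)(-0.10) − (-0.40)(0.90) = 0.3650
  C_32 = −[(0.80)(-0.10) − (-0.40)(-0.10)] = 0.1200
  C_33 = (0.80)(0.90) − (-0.05)(-0.10) = 0.7150
det(I−A) = Σ_j (I−A)_1j·C_1j = (0.80)(0.5550) + (-0.05)(0.1100) + (-0.40)(0.4350) = 0.2645
adj(I−A) = Cᵀ =
  [ 0.5550   0.1525   0.3650]
  [ 0.1100   0.3400   0.1200]
  [ 0.4350   0.2625   0.7150]
(I − A)⁻¹ = adj(I−A) / det(I−A) ≈
  [   2.0983     0.5766     1.3800]
  [   0.4159     1.2854     0.4537]
  [   1.6446     0.9924     2.7032]
The output multiplier for sector j is the column-j sum of the Leontief inverse (I − A)⁻¹ = adj(I−A) / det(I−A).
Column W of adj(I−A): (0.1525, 0.3400, 0.2625); det(I−A) = 0.2645.
m_W = (0.1525 + 0.3400 + 0.2625) / 0.2645 = 0.755 / 0.2645 ≈ 2.854.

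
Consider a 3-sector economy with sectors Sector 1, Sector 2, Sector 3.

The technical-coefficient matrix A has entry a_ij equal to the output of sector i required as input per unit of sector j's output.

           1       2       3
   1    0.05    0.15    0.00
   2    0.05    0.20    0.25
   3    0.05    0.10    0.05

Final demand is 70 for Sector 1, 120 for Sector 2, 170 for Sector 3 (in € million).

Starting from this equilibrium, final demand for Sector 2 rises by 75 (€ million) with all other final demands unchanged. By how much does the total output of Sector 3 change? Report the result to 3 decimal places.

Δx_3 = 11.153

I − A =
  [   0.95    -0.15     0.00]
  [  -0.05     0.80    -0.25]
  [  -0.05    -0.10     0.95]
Cofactors of I−A, C_ij = (−1)^(i+j)·(minor ij) (rows/columns in the sector order above):
  C_11 = (0.80)(0.95) − (-0.25)(-0.10) = 0.7350
  C_12 = −[(-0.05)(0.95) − (-0.25)(-0.05)] = 0.0600
  C_13 = (-0.05)(-0.10) − (0.80)(-0.05) = 0.0450
  C_21 = −[(-0.15)(0.95) − (0.00)(-0.10)] = 0.1425
  C_22 = (0.95)(0.95) − (0.00)(-0.05) = 0.9025
  C_23 = −[(0.95)(-0.10) − (-0.15)(-0.05)] = 0.1025
  C_31 = (-0.15)(-0.25) − (0.00)(0.80) = 0.0375
  C_32 = −[(0.95)(-0.25) − (0.00)(-0.05)] = 0.2375
  C_33 = (0.95)(0.80) − (-0.15)(-0.05) = 0.7525
det(I−A) = Σ_j (I−A)_1j·C_1j = (0.95)(0.7350) + (-0.15)(0.0600) + (0.00)(0.0450) = 0.68925
adj(I−A) = Cᵀ =
  [ 0.7350   0.1425   0.0375]
  [ 0.0600   0.9025   0.2375]
  [ 0.0450   0.1025   0.7525]
(I − A)⁻¹ = adj(I−A) / det(I−A) ≈
  [   1.0664     0.2067     0.0544]
  [   0.0871     1.3094     0.3446]
  [   0.0653     0.1487     1.0918]
Δx = (I − A)⁻¹ Δd with Δd having +75 in the Sector 2 component and 0 elsewhere.
So Δx_3 = L_32 · (+75), where L_32 = adj(I−A)_32 / det(I−A) = 0.1025 / 0.68925.
Δx_3 = 0.1025 × (+75) / 0.68925 = 7.6875 / 0.68925 ≈ 11.153.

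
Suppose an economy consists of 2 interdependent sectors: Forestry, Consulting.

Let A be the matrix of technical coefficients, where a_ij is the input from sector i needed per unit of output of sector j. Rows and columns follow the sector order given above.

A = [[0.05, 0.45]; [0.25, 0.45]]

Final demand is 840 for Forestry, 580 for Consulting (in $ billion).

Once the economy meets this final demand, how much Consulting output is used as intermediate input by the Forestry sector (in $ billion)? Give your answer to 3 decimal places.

I − A =
  [   0.95    -0.45]
  [  -0.25     0.55]
det(I−A) = (0.95)(0.55) − (-0.45)(-0.25) = 0.4100
adj(I−A) = [[0.55, 0.45], [0.25, 0.95]]
(I − A)⁻¹ = adj(I−A) / det(I−A) ≈
  [   1.3415     1.0976]
  [   0.6098     2.3171]
First solve x = (I − A)⁻¹ d = adj(I−A)·d / det(I−A); in particular x_F = (0.55·840 + 0.45·580) / 0.4100 = 723.00 / 0.4100 ≈ 1763.41463.
Intermediate flow from C to F: z_CF = a_CF · x_F = 0.25 × 723.00 / 0.4100 = 180.75 / 0.4100 ≈ 440.854.

z_CF = 440.854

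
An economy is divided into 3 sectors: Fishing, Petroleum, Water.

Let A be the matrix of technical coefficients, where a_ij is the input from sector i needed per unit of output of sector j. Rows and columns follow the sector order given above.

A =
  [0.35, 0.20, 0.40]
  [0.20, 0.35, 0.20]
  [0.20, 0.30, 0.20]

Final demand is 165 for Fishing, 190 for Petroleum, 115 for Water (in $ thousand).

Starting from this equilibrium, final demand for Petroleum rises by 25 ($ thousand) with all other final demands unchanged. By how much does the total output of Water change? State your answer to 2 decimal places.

Δx_W = 32.10

I − A =
  [   0.65    -0.20    -0.40]
  [  -0.20     0.65    -0.20]
  [  -0.20    -0.30     0.80]
Cofactors of I−A, C_ij = (−1)^(i+j)·(minor ij) (rows/columns in the sector order above):
  C_11 = (0.65)(0.80) − (-0.20)(-0.30) = 0.4600
  C_12 = −[(-0.20)(0.80) − (-0.20)(-0.20)] = 0.2000
  C_13 = (-0.20)(-0.30) − (0.65)(-0.20) = 0.1900
  C_21 = −[(-0.20)(0.80) − (-0.40)(-0.30)] = 0.2800
  C_22 = (0.65)(0.80) − (-0.40)(-0.20) = 0.4400
  C_23 = −[(0.65)(-0.30) − (-0.20)(-0.20)] = 0.2350
  C_31 = (-0.20)(-0.20) − (-0.40)(0.65) = 0.3000
  C_32 = −[(0.65)(-0.20) − (-0.40)(-0.20)] = 0.2100
  C_33 = (0.65)(0.65) − (-0.20)(-0.20) = 0.3825
det(I−A) = Σ_j (I−A)_1j·C_1j = (0.65)(0.4600) + (-0.20)(0.2000) + (-0.40)(0.1900) = 0.1830
adj(I−A) = Cᵀ =
  [ 0.4600   0.2800   0.3000]
  [ 0.2000   0.4400   0.2100]
  [ 0.1900   0.2350   0.3825]
(I − A)⁻¹ = adj(I−A) / det(I−A) ≈
  [   2.5137     1.5301     1.6393]
  [   1.0929     2.4044     1.1475]
  [   1.0383     1.2842     2.0902]
Δx = (I − A)⁻¹ Δd with Δd having +25 in the Petroleum component and 0 elsewhere.
So Δx_W = L_WP · (+25), where L_WP = adj(I−A)_WP / det(I−A) = 0.2350 / 0.1830.
Δx_W = 0.2350 × (+25) / 0.1830 = 5.875 / 0.1830 ≈ 32.10.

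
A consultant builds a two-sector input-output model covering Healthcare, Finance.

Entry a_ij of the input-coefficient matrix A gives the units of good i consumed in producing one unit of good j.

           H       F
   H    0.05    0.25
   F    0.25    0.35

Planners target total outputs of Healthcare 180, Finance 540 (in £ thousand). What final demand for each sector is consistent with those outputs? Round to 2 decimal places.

d_H = 36.00, d_F = 306.00

I − A =
  [   0.95    -0.25]
  [  -0.25     0.65]
d = (I − A) x:
  d_H = (+0.95)·180 + (-0.25)·540 = 36.00
  d_F = (-0.25)·180 + (+0.65)·540 = 306.00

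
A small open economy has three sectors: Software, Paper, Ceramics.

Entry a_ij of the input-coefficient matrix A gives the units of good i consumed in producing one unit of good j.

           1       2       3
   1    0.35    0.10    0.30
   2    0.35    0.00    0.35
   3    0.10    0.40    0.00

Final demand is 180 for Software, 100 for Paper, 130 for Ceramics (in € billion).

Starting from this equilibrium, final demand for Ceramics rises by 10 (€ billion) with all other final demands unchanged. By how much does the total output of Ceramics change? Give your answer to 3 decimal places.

I − A =
  [   0.65    -0.10    -0.30]
  [  -0.35     1.00    -0.35]
  [  -0.10    -0.40     1.00]
Cofactors of I−A, C_ij = (−1)^(i+j)·(minor ij) (rows/columns in the sector order above):
  C_11 = (1.00)(1.00) − (-0.35)(-0.40) = 0.8600
  C_12 = −[(-0.35)(1.00) − (-0.35)(-0.10)] = 0.3850
  C_13 = (-0.35)(-0.40) − (1.00)(-0.10) = 0.2400
  C_21 = −[(-0.10)(1.00) − (-0.30)(-0.40)] = 0.2200
  C_22 = (0.65)(1.00) − (-0.30)(-0.10) = 0.6200
  C_23 = −[(0.65)(-0.40) − (-0.10)(-0.10)] = 0.2700
  C_31 = (-0.10)(-0.35) − (-0.30)(1.00) = 0.3350
  C_32 = −[(0.65)(-0.35) − (-0.30)(-0.35)] = 0.3325
  C_33 = (0.65)(1.00) − (-0.10)(-0.35) = 0.6150
det(I−A) = Σ_j (I−A)_1j·C_1j = (0.65)(0.8600) + (-0.10)(0.3850) + (-0.30)(0.2400) = 0.4485
adj(I−A) = Cᵀ =
  [ 0.8600   0.2200   0.3350]
  [ 0.3850   0.6200   0.3325]
  [ 0.2400   0.2700   0.6150]
(I − A)⁻¹ = adj(I−A) / det(I−A) ≈
  [   1.9175     0.4905     0.7469]
  [   0.8584     1.3824     0.7414]
  [   0.5351     0.6020     1.3712]
Δx = (I − A)⁻¹ Δd with Δd having +10 in the Ceramics component and 0 elsewhere.
So Δx_3 = L_33 · (+10), where L_33 = adj(I−A)_33 / det(I−A) = 0.6150 / 0.4485.
Δx_3 = 0.6150 × (+10) / 0.4485 = 6.15 / 0.4485 ≈ 13.712.

Δx_3 = 13.712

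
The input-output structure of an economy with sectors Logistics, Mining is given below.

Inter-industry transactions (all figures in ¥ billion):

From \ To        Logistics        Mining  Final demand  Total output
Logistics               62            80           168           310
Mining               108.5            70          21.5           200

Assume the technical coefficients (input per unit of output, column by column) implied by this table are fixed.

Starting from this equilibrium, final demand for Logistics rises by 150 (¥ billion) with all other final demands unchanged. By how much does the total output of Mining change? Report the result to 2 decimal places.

Δx_M = 138.16

Technical coefficients a_ij = z_ij / X_j:
  a_LL = 62/310 = 0.20, a_ML = 108.5/310 = 0.35
  a_LM = 80/200 = 0.40, a_MM = 70/200 = 0.35
I − A =
  [   0.80    -0.40]
  [  -0.35     0.65]
det(I−A) = (0.80)(0.65) − (-0.40)(-0.35) = 0.3800
adj(I−A) = [[0.65, 0.40], [0.35, 0.80]]
(I − A)⁻¹ = adj(I−A) / det(I−A) ≈
  [   1.7105     1.0526]
  [   0.9211     2.1053]
Δx = (I − A)⁻¹ Δd with Δd having +150 in the Logistics component and 0 elsewhere.
So Δx_M = L_ML · (+150), where L_ML = adj(I−A)_ML / det(I−A) = 0.35 / 0.3800.
Δx_M = 0.35 × (+150) / 0.3800 = 52.50 / 0.3800 ≈ 138.16.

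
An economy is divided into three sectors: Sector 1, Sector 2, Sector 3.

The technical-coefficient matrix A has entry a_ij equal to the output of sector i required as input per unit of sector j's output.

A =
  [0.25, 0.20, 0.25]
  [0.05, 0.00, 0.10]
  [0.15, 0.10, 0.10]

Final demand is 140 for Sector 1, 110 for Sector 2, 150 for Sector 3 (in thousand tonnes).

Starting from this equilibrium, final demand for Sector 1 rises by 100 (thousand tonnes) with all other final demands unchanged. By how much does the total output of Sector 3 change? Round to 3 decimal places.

Δx_3 = 25.132

I − A =
  [   0.75    -0.20    -0.25]
  [  -0.05     1.00    -0.10]
  [  -0.15    -0.10     0.90]
Cofactors of I−A, C_ij = (−1)^(i+j)·(minor ij) (rows/columns in the sector order above):
  C_11 = (1.00)(0.90) − (-0.10)(-0.10) = 0.8900
  C_12 = −[(-0.05)(0.90) − (-0.10)(-0.15)] = 0.0600
  C_13 = (-0.05)(-0.10) − (1.00)(-0.15) = 0.1550
  C_21 = −[(-0.20)(0.90) − (-0.25)(-0.10)] = 0.2050
  C_22 = (0.75)(0.90) − (-0.25)(-0.15) = 0.6375
  C_23 = −[(0.75)(-0.10) − (-0.20)(-0.15)] = 0.1050
  C_31 = (-0.20)(-0.10) − (-0.25)(1.00) = 0.2700
  C_32 = −[(0.75)(-0.10) − (-0.25)(-0.05)] = 0.0875
  C_33 = (0.75)(1.00) − (-0.20)(-0.05) = 0.7400
det(I−A) = Σ_j (I−A)_1j·C_1j = (0.75)(0.8900) + (-0.20)(0.0600) + (-0.25)(0.1550) = 0.61675
adj(I−A) = Cᵀ =
  [ 0.8900   0.2050   0.2700]
  [ 0.0600   0.6375   0.0875]
  [ 0.1550   0.1050   0.7400]
(I − A)⁻¹ = adj(I−A) / det(I−A) ≈
  [   1.4430     0.3324     0.4378]
  [   0.0973     1.0336     0.1419]
  [   0.2513     0.1702     1.1998]
Δx = (I − A)⁻¹ Δd with Δd having +100 in the Sector 1 component and 0 elsewhere.
So Δx_3 = L_31 · (+100), where L_31 = adj(I−A)_31 / det(I−A) = 0.1550 / 0.61675.
Δx_3 = 0.1550 × (+100) / 0.61675 = 15.50 / 0.61675 ≈ 25.132.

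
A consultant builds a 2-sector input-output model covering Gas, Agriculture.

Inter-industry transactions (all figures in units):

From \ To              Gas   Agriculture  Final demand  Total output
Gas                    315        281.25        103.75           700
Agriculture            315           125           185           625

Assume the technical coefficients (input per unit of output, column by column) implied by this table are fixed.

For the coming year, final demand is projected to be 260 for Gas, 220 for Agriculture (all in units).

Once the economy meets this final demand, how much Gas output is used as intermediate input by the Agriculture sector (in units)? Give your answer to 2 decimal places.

Technical coefficients a_ij = z_ij / X_j:
  a_11 = 315/700 = 0.45, a_21 = 315/700 = 0.45
  a_12 = 281.25/625 = 0.45, a_22 = 125/625 = 0.20
I − A =
  [   0.55    -0.45]
  [  -0.45     0.80]
det(I−A) = (0.55)(0.80) − (-0.45)(-0.45) = 0.2375
adj(I−A) = [[0.80, 0.45], [0.45, 0.55]]
(I − A)⁻¹ = adj(I−A) / det(I−A) ≈
  [   3.3684     1.8947]
  [   1.8947     2.3158]
First solve x = (I − A)⁻¹ d = adj(I−A)·d / det(I−A); in particular x_2 = (0.45·260 + 0.55·220) / 0.2375 = 238.00 / 0.2375 ≈ 1002.1053.
Intermediate flow from 1 to 2: z_12 = a_12 · x_2 = 0.45 × 238.00 / 0.2375 = 107.10 / 0.2375 ≈ 450.95.

z_12 = 450.95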